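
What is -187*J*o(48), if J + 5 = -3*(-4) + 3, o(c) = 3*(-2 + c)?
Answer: -258060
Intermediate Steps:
o(c) = -6 + 3*c
J = 10 (J = -5 + (-3*(-4) + 3) = -5 + (12 + 3) = -5 + 15 = 10)
-187*J*o(48) = -1870*(-6 + 3*48) = -1870*(-6 + 144) = -1870*138 = -187*1380 = -258060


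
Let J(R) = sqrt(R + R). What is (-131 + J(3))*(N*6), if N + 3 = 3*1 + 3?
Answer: -2358 + 18*sqrt(6) ≈ -2313.9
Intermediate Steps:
N = 3 (N = -3 + (3*1 + 3) = -3 + (3 + 3) = -3 + 6 = 3)
J(R) = sqrt(2)*sqrt(R) (J(R) = sqrt(2*R) = sqrt(2)*sqrt(R))
(-131 + J(3))*(N*6) = (-131 + sqrt(2)*sqrt(3))*(3*6) = (-131 + sqrt(6))*18 = -2358 + 18*sqrt(6)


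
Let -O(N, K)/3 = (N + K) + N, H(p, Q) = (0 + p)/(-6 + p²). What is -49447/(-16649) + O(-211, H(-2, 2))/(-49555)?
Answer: 2429318398/825041195 ≈ 2.9445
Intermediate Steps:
H(p, Q) = p/(-6 + p²)
O(N, K) = -6*N - 3*K (O(N, K) = -3*((N + K) + N) = -3*((K + N) + N) = -3*(K + 2*N) = -6*N - 3*K)
-49447/(-16649) + O(-211, H(-2, 2))/(-49555) = -49447/(-16649) + (-6*(-211) - (-6)/(-6 + (-2)²))/(-49555) = -49447*(-1/16649) + (1266 - (-6)/(-6 + 4))*(-1/49555) = 49447/16649 + (1266 - (-6)/(-2))*(-1/49555) = 49447/16649 + (1266 - (-6)*(-1)/2)*(-1/49555) = 49447/16649 + (1266 - 3*1)*(-1/49555) = 49447/16649 + (1266 - 3)*(-1/49555) = 49447/16649 + 1263*(-1/49555) = 49447/16649 - 1263/49555 = 2429318398/825041195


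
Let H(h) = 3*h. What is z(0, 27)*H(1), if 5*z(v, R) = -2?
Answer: -6/5 ≈ -1.2000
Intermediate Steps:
z(v, R) = -⅖ (z(v, R) = (⅕)*(-2) = -⅖)
z(0, 27)*H(1) = -6/5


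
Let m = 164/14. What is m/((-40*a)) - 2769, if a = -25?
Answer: -9691459/3500 ≈ -2769.0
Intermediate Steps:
m = 82/7 (m = 164*(1/14) = 82/7 ≈ 11.714)
m/((-40*a)) - 2769 = 82/(7*((-40*(-25)))) - 2769 = (82/7)/1000 - 2769 = (82/7)*(1/1000) - 2769 = 41/3500 - 2769 = -9691459/3500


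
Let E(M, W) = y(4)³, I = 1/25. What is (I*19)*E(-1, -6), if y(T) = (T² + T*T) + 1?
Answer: 682803/25 ≈ 27312.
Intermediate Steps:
y(T) = 1 + 2*T² (y(T) = (T² + T²) + 1 = 2*T² + 1 = 1 + 2*T²)
I = 1/25 ≈ 0.040000
E(M, W) = 35937 (E(M, W) = (1 + 2*4²)³ = (1 + 2*16)³ = (1 + 32)³ = 33³ = 35937)
(I*19)*E(-1, -6) = ((1/25)*19)*35937 = (19/25)*35937 = 682803/25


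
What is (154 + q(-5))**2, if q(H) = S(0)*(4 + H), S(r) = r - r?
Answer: 23716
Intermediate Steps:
S(r) = 0
q(H) = 0 (q(H) = 0*(4 + H) = 0)
(154 + q(-5))**2 = (154 + 0)**2 = 154**2 = 23716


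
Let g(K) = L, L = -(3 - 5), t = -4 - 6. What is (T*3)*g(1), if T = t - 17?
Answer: -162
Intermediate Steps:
t = -10
T = -27 (T = -10 - 17 = -27)
L = 2 (L = -1*(-2) = 2)
g(K) = 2
(T*3)*g(1) = -27*3*2 = -81*2 = -162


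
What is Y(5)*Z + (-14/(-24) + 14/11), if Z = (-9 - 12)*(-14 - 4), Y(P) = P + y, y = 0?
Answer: 249725/132 ≈ 1891.9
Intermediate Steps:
Y(P) = P (Y(P) = P + 0 = P)
Z = 378 (Z = -21*(-18) = 378)
Y(5)*Z + (-14/(-24) + 14/11) = 5*378 + (-14/(-24) + 14/11) = 1890 + (-14*(-1/24) + 14*(1/11)) = 1890 + (7/12 + 14/11) = 1890 + 245/132 = 249725/132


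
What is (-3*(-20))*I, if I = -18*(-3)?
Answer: 3240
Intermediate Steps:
I = 54
(-3*(-20))*I = -3*(-20)*54 = 60*54 = 3240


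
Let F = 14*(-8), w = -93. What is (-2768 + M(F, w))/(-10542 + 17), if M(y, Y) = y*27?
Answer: 5792/10525 ≈ 0.55031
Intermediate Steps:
F = -112
M(y, Y) = 27*y
(-2768 + M(F, w))/(-10542 + 17) = (-2768 + 27*(-112))/(-10542 + 17) = (-2768 - 3024)/(-10525) = -5792*(-1/10525) = 5792/10525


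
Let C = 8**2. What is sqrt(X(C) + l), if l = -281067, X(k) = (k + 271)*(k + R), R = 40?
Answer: I*sqrt(246227) ≈ 496.21*I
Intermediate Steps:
C = 64
X(k) = (40 + k)*(271 + k) (X(k) = (k + 271)*(k + 40) = (271 + k)*(40 + k) = (40 + k)*(271 + k))
sqrt(X(C) + l) = sqrt((10840 + 64**2 + 311*64) - 281067) = sqrt((10840 + 4096 + 19904) - 281067) = sqrt(34840 - 281067) = sqrt(-246227) = I*sqrt(246227)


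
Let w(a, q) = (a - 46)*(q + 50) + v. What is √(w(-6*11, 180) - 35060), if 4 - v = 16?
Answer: 4*I*√3802 ≈ 246.64*I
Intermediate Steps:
v = -12 (v = 4 - 1*16 = 4 - 16 = -12)
w(a, q) = -12 + (-46 + a)*(50 + q) (w(a, q) = (a - 46)*(q + 50) - 12 = (-46 + a)*(50 + q) - 12 = -12 + (-46 + a)*(50 + q))
√(w(-6*11, 180) - 35060) = √((-2312 - 46*180 + 50*(-6*11) - 6*11*180) - 35060) = √((-2312 - 8280 + 50*(-66) - 66*180) - 35060) = √((-2312 - 8280 - 3300 - 11880) - 35060) = √(-25772 - 35060) = √(-60832) = 4*I*√3802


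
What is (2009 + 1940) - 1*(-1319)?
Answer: 5268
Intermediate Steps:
(2009 + 1940) - 1*(-1319) = 3949 + 1319 = 5268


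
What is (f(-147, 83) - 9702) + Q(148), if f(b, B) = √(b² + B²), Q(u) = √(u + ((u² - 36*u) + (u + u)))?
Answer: -9702 + √28498 + 2*√4255 ≈ -9402.7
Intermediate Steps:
Q(u) = √(u² - 33*u) (Q(u) = √(u + ((u² - 36*u) + 2*u)) = √(u + (u² - 34*u)) = √(u² - 33*u))
f(b, B) = √(B² + b²)
(f(-147, 83) - 9702) + Q(148) = (√(83² + (-147)²) - 9702) + √(148*(-33 + 148)) = (√(6889 + 21609) - 9702) + √(148*115) = (√28498 - 9702) + √17020 = (-9702 + √28498) + 2*√4255 = -9702 + √28498 + 2*√4255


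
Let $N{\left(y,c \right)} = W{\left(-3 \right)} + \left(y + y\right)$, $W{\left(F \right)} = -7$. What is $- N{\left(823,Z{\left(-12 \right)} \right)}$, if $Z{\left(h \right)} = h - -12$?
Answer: $-1639$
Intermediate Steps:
$Z{\left(h \right)} = 12 + h$ ($Z{\left(h \right)} = h + 12 = 12 + h$)
$N{\left(y,c \right)} = -7 + 2 y$ ($N{\left(y,c \right)} = -7 + \left(y + y\right) = -7 + 2 y$)
$- N{\left(823,Z{\left(-12 \right)} \right)} = - (-7 + 2 \cdot 823) = - (-7 + 1646) = \left(-1\right) 1639 = -1639$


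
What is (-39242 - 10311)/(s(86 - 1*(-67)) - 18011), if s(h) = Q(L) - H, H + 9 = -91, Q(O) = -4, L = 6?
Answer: 49553/17915 ≈ 2.7660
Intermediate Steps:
H = -100 (H = -9 - 91 = -100)
s(h) = 96 (s(h) = -4 - 1*(-100) = -4 + 100 = 96)
(-39242 - 10311)/(s(86 - 1*(-67)) - 18011) = (-39242 - 10311)/(96 - 18011) = -49553/(-17915) = -49553*(-1/17915) = 49553/17915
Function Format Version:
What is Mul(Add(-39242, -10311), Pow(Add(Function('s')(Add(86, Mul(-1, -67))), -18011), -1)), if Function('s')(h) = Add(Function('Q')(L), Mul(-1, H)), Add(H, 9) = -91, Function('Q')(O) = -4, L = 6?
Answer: Rational(49553, 17915) ≈ 2.7660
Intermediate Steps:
H = -100 (H = Add(-9, -91) = -100)
Function('s')(h) = 96 (Function('s')(h) = Add(-4, Mul(-1, -100)) = Add(-4, 100) = 96)
Mul(Add(-39242, -10311), Pow(Add(Function('s')(Add(86, Mul(-1, -67))), -18011), -1)) = Mul(Add(-39242, -10311), Pow(Add(96, -18011), -1)) = Mul(-49553, Pow(-17915, -1)) = Mul(-49553, Rational(-1, 17915)) = Rational(49553, 17915)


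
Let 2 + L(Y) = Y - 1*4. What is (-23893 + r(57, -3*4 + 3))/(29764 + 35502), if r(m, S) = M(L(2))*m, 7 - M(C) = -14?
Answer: -11348/32633 ≈ -0.34775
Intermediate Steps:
L(Y) = -6 + Y (L(Y) = -2 + (Y - 1*4) = -2 + (Y - 4) = -2 + (-4 + Y) = -6 + Y)
M(C) = 21 (M(C) = 7 - 1*(-14) = 7 + 14 = 21)
r(m, S) = 21*m
(-23893 + r(57, -3*4 + 3))/(29764 + 35502) = (-23893 + 21*57)/(29764 + 35502) = (-23893 + 1197)/65266 = -22696*1/65266 = -11348/32633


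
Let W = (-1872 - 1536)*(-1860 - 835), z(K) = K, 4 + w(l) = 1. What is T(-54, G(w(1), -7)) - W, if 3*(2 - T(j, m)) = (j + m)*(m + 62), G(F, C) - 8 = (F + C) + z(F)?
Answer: -9183437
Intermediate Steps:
w(l) = -3 (w(l) = -4 + 1 = -3)
W = 9184560 (W = -3408*(-2695) = 9184560)
G(F, C) = 8 + C + 2*F (G(F, C) = 8 + ((F + C) + F) = 8 + ((C + F) + F) = 8 + (C + 2*F) = 8 + C + 2*F)
T(j, m) = 2 - (62 + m)*(j + m)/3 (T(j, m) = 2 - (j + m)*(m + 62)/3 = 2 - (j + m)*(62 + m)/3 = 2 - (62 + m)*(j + m)/3)
T(-54, G(w(1), -7)) - W = (2 - 62/3*(-54) - 62*(8 - 7 + 2*(-3))/3 - (8 - 7 + 2*(-3))²/3 - ⅓*(-54)*(8 - 7 + 2*(-3))) - 1*9184560 = (2 + 1116 - 62*(8 - 7 - 6)/3 - (8 - 7 - 6)²/3 - ⅓*(-54)*(8 - 7 - 6)) - 9184560 = (2 + 1116 - 62/3*(-5) - ⅓*(-5)² - ⅓*(-54)*(-5)) - 9184560 = (2 + 1116 + 310/3 - ⅓*25 - 90) - 9184560 = (2 + 1116 + 310/3 - 25/3 - 90) - 9184560 = 1123 - 9184560 = -9183437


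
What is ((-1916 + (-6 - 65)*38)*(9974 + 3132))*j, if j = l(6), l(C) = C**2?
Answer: -2176959024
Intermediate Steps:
j = 36 (j = 6**2 = 36)
((-1916 + (-6 - 65)*38)*(9974 + 3132))*j = ((-1916 + (-6 - 65)*38)*(9974 + 3132))*36 = ((-1916 - 71*38)*13106)*36 = ((-1916 - 2698)*13106)*36 = -4614*13106*36 = -60471084*36 = -2176959024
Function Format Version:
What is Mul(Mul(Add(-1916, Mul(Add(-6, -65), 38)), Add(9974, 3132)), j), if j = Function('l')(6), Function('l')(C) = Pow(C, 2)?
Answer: -2176959024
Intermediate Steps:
j = 36 (j = Pow(6, 2) = 36)
Mul(Mul(Add(-1916, Mul(Add(-6, -65), 38)), Add(9974, 3132)), j) = Mul(Mul(Add(-1916, Mul(Add(-6, -65), 38)), Add(9974, 3132)), 36) = Mul(Mul(Add(-1916, Mul(-71, 38)), 13106), 36) = Mul(Mul(Add(-1916, -2698), 13106), 36) = Mul(Mul(-4614, 13106), 36) = Mul(-60471084, 36) = -2176959024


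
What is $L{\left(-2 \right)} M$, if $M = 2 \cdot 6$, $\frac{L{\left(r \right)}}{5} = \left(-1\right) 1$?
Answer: $-60$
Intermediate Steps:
$L{\left(r \right)} = -5$ ($L{\left(r \right)} = 5 \left(\left(-1\right) 1\right) = 5 \left(-1\right) = -5$)
$M = 12$
$L{\left(-2 \right)} M = \left(-5\right) 12 = -60$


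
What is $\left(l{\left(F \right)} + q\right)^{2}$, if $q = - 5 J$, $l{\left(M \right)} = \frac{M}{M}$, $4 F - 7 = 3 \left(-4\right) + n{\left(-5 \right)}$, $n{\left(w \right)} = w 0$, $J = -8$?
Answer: $1681$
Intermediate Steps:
$n{\left(w \right)} = 0$
$F = - \frac{5}{4}$ ($F = \frac{7}{4} + \frac{3 \left(-4\right) + 0}{4} = \frac{7}{4} + \frac{-12 + 0}{4} = \frac{7}{4} + \frac{1}{4} \left(-12\right) = \frac{7}{4} - 3 = - \frac{5}{4} \approx -1.25$)
$l{\left(M \right)} = 1$
$q = 40$ ($q = \left(-5\right) \left(-8\right) = 40$)
$\left(l{\left(F \right)} + q\right)^{2} = \left(1 + 40\right)^{2} = 41^{2} = 1681$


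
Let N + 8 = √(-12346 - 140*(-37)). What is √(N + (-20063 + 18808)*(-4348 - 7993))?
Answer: √(15487947 + I*√7166) ≈ 3935.5 + 0.01*I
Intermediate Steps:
N = -8 + I*√7166 (N = -8 + √(-12346 - 140*(-37)) = -8 + √(-12346 + 5180) = -8 + √(-7166) = -8 + I*√7166 ≈ -8.0 + 84.652*I)
√(N + (-20063 + 18808)*(-4348 - 7993)) = √((-8 + I*√7166) + (-20063 + 18808)*(-4348 - 7993)) = √((-8 + I*√7166) - 1255*(-12341)) = √((-8 + I*√7166) + 15487955) = √(15487947 + I*√7166)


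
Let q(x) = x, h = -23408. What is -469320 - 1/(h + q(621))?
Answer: -10694394839/22787 ≈ -4.6932e+5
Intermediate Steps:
-469320 - 1/(h + q(621)) = -469320 - 1/(-23408 + 621) = -469320 - 1/(-22787) = -469320 - 1*(-1/22787) = -469320 + 1/22787 = -10694394839/22787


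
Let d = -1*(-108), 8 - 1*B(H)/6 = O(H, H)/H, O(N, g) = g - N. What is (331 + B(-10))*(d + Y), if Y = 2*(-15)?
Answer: 29562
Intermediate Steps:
Y = -30
B(H) = 48 (B(H) = 48 - 6*(H - H)/H = 48 - 0/H = 48 - 6*0 = 48 + 0 = 48)
d = 108
(331 + B(-10))*(d + Y) = (331 + 48)*(108 - 30) = 379*78 = 29562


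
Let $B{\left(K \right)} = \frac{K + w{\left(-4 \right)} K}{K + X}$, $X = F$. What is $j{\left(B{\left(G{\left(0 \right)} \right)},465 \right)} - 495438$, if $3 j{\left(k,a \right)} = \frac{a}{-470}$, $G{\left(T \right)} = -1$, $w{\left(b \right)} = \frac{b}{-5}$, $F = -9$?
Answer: $- \frac{46571203}{94} \approx -4.9544 \cdot 10^{5}$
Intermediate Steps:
$w{\left(b \right)} = - \frac{b}{5}$ ($w{\left(b \right)} = b \left(- \frac{1}{5}\right) = - \frac{b}{5}$)
$X = -9$
$B{\left(K \right)} = \frac{9 K}{5 \left(-9 + K\right)}$ ($B{\left(K \right)} = \frac{K + \left(- \frac{1}{5}\right) \left(-4\right) K}{K - 9} = \frac{K + \frac{4 K}{5}}{-9 + K} = \frac{\frac{9}{5} K}{-9 + K} = \frac{9 K}{5 \left(-9 + K\right)}$)
$j{\left(k,a \right)} = - \frac{a}{1410}$ ($j{\left(k,a \right)} = \frac{a \frac{1}{-470}}{3} = \frac{a \left(- \frac{1}{470}\right)}{3} = \frac{\left(- \frac{1}{470}\right) a}{3} = - \frac{a}{1410}$)
$j{\left(B{\left(G{\left(0 \right)} \right)},465 \right)} - 495438 = \left(- \frac{1}{1410}\right) 465 - 495438 = - \frac{31}{94} - 495438 = - \frac{46571203}{94}$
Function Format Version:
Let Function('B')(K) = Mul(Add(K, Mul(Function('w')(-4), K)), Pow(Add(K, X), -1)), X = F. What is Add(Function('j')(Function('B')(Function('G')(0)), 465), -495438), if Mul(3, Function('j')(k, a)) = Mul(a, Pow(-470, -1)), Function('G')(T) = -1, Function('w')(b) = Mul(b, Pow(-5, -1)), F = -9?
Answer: Rational(-46571203, 94) ≈ -4.9544e+5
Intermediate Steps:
Function('w')(b) = Mul(Rational(-1, 5), b) (Function('w')(b) = Mul(b, Rational(-1, 5)) = Mul(Rational(-1, 5), b))
X = -9
Function('B')(K) = Mul(Rational(9, 5), K, Pow(Add(-9, K), -1)) (Function('B')(K) = Mul(Add(K, Mul(Mul(Rational(-1, 5), -4), K)), Pow(Add(K, -9), -1)) = Mul(Add(K, Mul(Rational(4, 5), K)), Pow(Add(-9, K), -1)) = Mul(Mul(Rational(9, 5), K), Pow(Add(-9, K), -1)) = Mul(Rational(9, 5), K, Pow(Add(-9, K), -1)))
Function('j')(k, a) = Mul(Rational(-1, 1410), a) (Function('j')(k, a) = Mul(Rational(1, 3), Mul(a, Pow(-470, -1))) = Mul(Rational(1, 3), Mul(a, Rational(-1, 470))) = Mul(Rational(1, 3), Mul(Rational(-1, 470), a)) = Mul(Rational(-1, 1410), a))
Add(Function('j')(Function('B')(Function('G')(0)), 465), -495438) = Add(Mul(Rational(-1, 1410), 465), -495438) = Add(Rational(-31, 94), -495438) = Rational(-46571203, 94)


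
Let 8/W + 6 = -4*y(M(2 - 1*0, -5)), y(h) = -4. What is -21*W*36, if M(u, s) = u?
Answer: -3024/5 ≈ -604.80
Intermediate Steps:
W = ⅘ (W = 8/(-6 - 4*(-4)) = 8/(-6 + 16) = 8/10 = 8*(⅒) = ⅘ ≈ 0.80000)
-21*W*36 = -21*⅘*36 = -84/5*36 = -3024/5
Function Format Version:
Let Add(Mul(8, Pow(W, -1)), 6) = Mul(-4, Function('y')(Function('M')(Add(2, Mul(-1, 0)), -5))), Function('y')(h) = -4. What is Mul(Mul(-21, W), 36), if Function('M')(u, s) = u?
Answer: Rational(-3024, 5) ≈ -604.80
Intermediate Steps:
W = Rational(4, 5) (W = Mul(8, Pow(Add(-6, Mul(-4, -4)), -1)) = Mul(8, Pow(Add(-6, 16), -1)) = Mul(8, Pow(10, -1)) = Mul(8, Rational(1, 10)) = Rational(4, 5) ≈ 0.80000)
Mul(Mul(-21, W), 36) = Mul(Mul(-21, Rational(4, 5)), 36) = Mul(Rational(-84, 5), 36) = Rational(-3024, 5)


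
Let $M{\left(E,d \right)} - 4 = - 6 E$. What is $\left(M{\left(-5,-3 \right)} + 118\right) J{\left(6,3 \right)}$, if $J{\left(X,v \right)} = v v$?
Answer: $1368$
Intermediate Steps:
$J{\left(X,v \right)} = v^{2}$
$M{\left(E,d \right)} = 4 - 6 E$
$\left(M{\left(-5,-3 \right)} + 118\right) J{\left(6,3 \right)} = \left(\left(4 - -30\right) + 118\right) 3^{2} = \left(\left(4 + 30\right) + 118\right) 9 = \left(34 + 118\right) 9 = 152 \cdot 9 = 1368$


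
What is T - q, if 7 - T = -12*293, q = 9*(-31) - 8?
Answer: 3810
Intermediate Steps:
q = -287 (q = -279 - 8 = -287)
T = 3523 (T = 7 - (-12)*293 = 7 - 1*(-3516) = 7 + 3516 = 3523)
T - q = 3523 - 1*(-287) = 3523 + 287 = 3810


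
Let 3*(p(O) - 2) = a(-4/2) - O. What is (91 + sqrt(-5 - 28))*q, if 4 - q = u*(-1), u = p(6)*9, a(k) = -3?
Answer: -455 - 5*I*sqrt(33) ≈ -455.0 - 28.723*I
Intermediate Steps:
p(O) = 1 - O/3 (p(O) = 2 + (-3 - O)/3 = 2 + (-1 - O/3) = 1 - O/3)
u = -9 (u = (1 - 1/3*6)*9 = (1 - 2)*9 = -1*9 = -9)
q = -5 (q = 4 - (-9)*(-1) = 4 - 1*9 = 4 - 9 = -5)
(91 + sqrt(-5 - 28))*q = (91 + sqrt(-5 - 28))*(-5) = (91 + sqrt(-33))*(-5) = (91 + I*sqrt(33))*(-5) = -455 - 5*I*sqrt(33)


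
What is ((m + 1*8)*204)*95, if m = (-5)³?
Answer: -2267460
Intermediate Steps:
m = -125
((m + 1*8)*204)*95 = ((-125 + 1*8)*204)*95 = ((-125 + 8)*204)*95 = -117*204*95 = -23868*95 = -2267460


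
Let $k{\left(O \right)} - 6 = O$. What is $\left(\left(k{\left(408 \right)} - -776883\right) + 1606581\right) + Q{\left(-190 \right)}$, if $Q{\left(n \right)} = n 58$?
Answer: $2372858$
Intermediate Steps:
$k{\left(O \right)} = 6 + O$
$Q{\left(n \right)} = 58 n$
$\left(\left(k{\left(408 \right)} - -776883\right) + 1606581\right) + Q{\left(-190 \right)} = \left(\left(\left(6 + 408\right) - -776883\right) + 1606581\right) + 58 \left(-190\right) = \left(\left(414 + 776883\right) + 1606581\right) - 11020 = \left(777297 + 1606581\right) - 11020 = 2383878 - 11020 = 2372858$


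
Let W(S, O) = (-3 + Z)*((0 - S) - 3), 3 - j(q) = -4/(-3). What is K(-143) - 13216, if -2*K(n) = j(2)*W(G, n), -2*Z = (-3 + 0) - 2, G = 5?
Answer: -39658/3 ≈ -13219.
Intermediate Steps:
Z = 5/2 (Z = -((-3 + 0) - 2)/2 = -(-3 - 2)/2 = -½*(-5) = 5/2 ≈ 2.5000)
j(q) = 5/3 (j(q) = 3 - (-4)/(-3) = 3 - (-4)*(-1)/3 = 3 - 1*4/3 = 3 - 4/3 = 5/3)
W(S, O) = 3/2 + S/2 (W(S, O) = (-3 + 5/2)*((0 - S) - 3) = -(-S - 3)/2 = -(-3 - S)/2 = 3/2 + S/2)
K(n) = -10/3 (K(n) = -5*(3/2 + (½)*5)/6 = -5*(3/2 + 5/2)/6 = -5*4/6 = -½*20/3 = -10/3)
K(-143) - 13216 = -10/3 - 13216 = -39658/3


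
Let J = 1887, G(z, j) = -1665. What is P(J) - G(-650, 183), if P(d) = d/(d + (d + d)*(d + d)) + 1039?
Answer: 20412497/7549 ≈ 2704.0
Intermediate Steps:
P(d) = 1039 + d/(d + 4*d²) (P(d) = d/(d + (2*d)*(2*d)) + 1039 = d/(d + 4*d²) + 1039 = 1039 + d/(d + 4*d²))
P(J) - G(-650, 183) = 4*(260 + 1039*1887)/(1 + 4*1887) - 1*(-1665) = 4*(260 + 1960593)/(1 + 7548) + 1665 = 4*1960853/7549 + 1665 = 4*(1/7549)*1960853 + 1665 = 7843412/7549 + 1665 = 20412497/7549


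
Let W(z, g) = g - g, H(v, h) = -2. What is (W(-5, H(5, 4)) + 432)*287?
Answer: 123984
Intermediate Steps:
W(z, g) = 0
(W(-5, H(5, 4)) + 432)*287 = (0 + 432)*287 = 432*287 = 123984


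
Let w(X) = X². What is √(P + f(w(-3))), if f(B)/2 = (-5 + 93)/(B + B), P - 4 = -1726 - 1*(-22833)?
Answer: √190087/3 ≈ 145.33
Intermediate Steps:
P = 21111 (P = 4 + (-1726 - 1*(-22833)) = 4 + (-1726 + 22833) = 4 + 21107 = 21111)
f(B) = 88/B (f(B) = 2*((-5 + 93)/(B + B)) = 2*(88/((2*B))) = 2*(88*(1/(2*B))) = 2*(44/B) = 88/B)
√(P + f(w(-3))) = √(21111 + 88/((-3)²)) = √(21111 + 88/9) = √(190087/9) = √190087/3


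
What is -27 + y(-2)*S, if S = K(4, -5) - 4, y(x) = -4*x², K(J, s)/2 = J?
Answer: -91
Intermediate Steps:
K(J, s) = 2*J
S = 4 (S = 2*4 - 4 = 8 - 4 = 4)
-27 + y(-2)*S = -27 - 4*(-2)²*4 = -27 - 4*4*4 = -27 - 16*4 = -27 - 64 = -91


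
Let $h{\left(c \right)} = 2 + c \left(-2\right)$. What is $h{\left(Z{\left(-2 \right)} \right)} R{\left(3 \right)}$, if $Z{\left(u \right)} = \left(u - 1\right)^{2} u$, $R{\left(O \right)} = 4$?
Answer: $152$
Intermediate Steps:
$Z{\left(u \right)} = u \left(-1 + u\right)^{2}$ ($Z{\left(u \right)} = \left(-1 + u\right)^{2} u = u \left(-1 + u\right)^{2}$)
$h{\left(c \right)} = 2 - 2 c$
$h{\left(Z{\left(-2 \right)} \right)} R{\left(3 \right)} = \left(2 - 2 \left(- 2 \left(-1 - 2\right)^{2}\right)\right) 4 = \left(2 - 2 \left(- 2 \left(-3\right)^{2}\right)\right) 4 = \left(2 - 2 \left(\left(-2\right) 9\right)\right) 4 = \left(2 - -36\right) 4 = \left(2 + 36\right) 4 = 38 \cdot 4 = 152$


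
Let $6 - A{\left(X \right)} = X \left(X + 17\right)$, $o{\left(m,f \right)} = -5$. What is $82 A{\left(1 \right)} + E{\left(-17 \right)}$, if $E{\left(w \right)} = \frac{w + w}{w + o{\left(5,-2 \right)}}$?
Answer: $- \frac{10807}{11} \approx -982.45$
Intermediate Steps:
$A{\left(X \right)} = 6 - X \left(17 + X\right)$ ($A{\left(X \right)} = 6 - X \left(X + 17\right) = 6 - X \left(17 + X\right)$)
$E{\left(w \right)} = \frac{2 w}{-5 + w}$ ($E{\left(w \right)} = \frac{w + w}{w - 5} = \frac{2 w}{-5 + w}$)
$82 A{\left(1 \right)} + E{\left(-17 \right)} = 82 \left(6 - 1^{2} - 17\right) + 2 \left(-17\right) \frac{1}{-5 - 17} = 82 \left(6 - 1 - 17\right) + 2 \left(-17\right) \frac{1}{-22} = 82 \left(6 - 1 - 17\right) + 2 \left(-17\right) \left(- \frac{1}{22}\right) = 82 \left(-12\right) + \frac{17}{11} = -984 + \frac{17}{11} = - \frac{10807}{11}$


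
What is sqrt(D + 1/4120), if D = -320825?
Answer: I*sqrt(1361452968970)/2060 ≈ 566.41*I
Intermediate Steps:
sqrt(D + 1/4120) = sqrt(-320825 + 1/4120) = sqrt(-1321798999/4120) = I*sqrt(1361452968970)/2060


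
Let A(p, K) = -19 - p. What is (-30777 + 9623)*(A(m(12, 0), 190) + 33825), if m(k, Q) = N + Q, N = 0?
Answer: -715132124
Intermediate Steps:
m(k, Q) = Q (m(k, Q) = 0 + Q = Q)
(-30777 + 9623)*(A(m(12, 0), 190) + 33825) = (-30777 + 9623)*((-19 - 1*0) + 33825) = -21154*((-19 + 0) + 33825) = -21154*(-19 + 33825) = -21154*33806 = -715132124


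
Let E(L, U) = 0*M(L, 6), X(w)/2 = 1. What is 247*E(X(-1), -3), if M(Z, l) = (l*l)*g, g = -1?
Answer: 0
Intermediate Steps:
X(w) = 2 (X(w) = 2*1 = 2)
M(Z, l) = -l² (M(Z, l) = (l*l)*(-1) = l²*(-1) = -l²)
E(L, U) = 0 (E(L, U) = 0*(-1*6²) = 0*(-1*36) = 0*(-36) = 0)
247*E(X(-1), -3) = 247*0 = 0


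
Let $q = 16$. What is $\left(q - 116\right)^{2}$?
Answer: $10000$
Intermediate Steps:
$\left(q - 116\right)^{2} = \left(16 - 116\right)^{2} = \left(-100\right)^{2} = 10000$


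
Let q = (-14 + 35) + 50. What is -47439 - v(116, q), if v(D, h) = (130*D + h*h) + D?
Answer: -67676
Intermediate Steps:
q = 71 (q = 21 + 50 = 71)
v(D, h) = h² + 131*D (v(D, h) = (130*D + h²) + D = (h² + 130*D) + D = h² + 131*D)
-47439 - v(116, q) = -47439 - (71² + 131*116) = -47439 - (5041 + 15196) = -47439 - 1*20237 = -47439 - 20237 = -67676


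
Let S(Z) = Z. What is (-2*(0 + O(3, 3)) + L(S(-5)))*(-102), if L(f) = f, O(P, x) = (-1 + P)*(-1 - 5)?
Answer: -1938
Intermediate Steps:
O(P, x) = 6 - 6*P (O(P, x) = (-1 + P)*(-6) = 6 - 6*P)
(-2*(0 + O(3, 3)) + L(S(-5)))*(-102) = (-2*(0 + (6 - 6*3)) - 5)*(-102) = (-2*(0 + (6 - 18)) - 5)*(-102) = (-2*(0 - 12) - 5)*(-102) = (-2*(-12) - 5)*(-102) = (24 - 5)*(-102) = 19*(-102) = -1938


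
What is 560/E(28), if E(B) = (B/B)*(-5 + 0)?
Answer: -112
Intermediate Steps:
E(B) = -5 (E(B) = 1*(-5) = -5)
560/E(28) = 560/(-5) = 560*(-1/5) = -112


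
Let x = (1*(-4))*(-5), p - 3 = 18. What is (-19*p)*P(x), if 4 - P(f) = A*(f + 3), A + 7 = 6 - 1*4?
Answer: -47481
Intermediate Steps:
A = -5 (A = -7 + (6 - 1*4) = -7 + (6 - 4) = -7 + 2 = -5)
p = 21 (p = 3 + 18 = 21)
x = 20 (x = -4*(-5) = 20)
P(f) = 19 + 5*f (P(f) = 4 - (-5)*(f + 3) = 4 - (-5)*(3 + f) = 4 - (-15 - 5*f) = 4 + (15 + 5*f) = 19 + 5*f)
(-19*p)*P(x) = (-19*21)*(19 + 5*20) = -399*(19 + 100) = -399*119 = -47481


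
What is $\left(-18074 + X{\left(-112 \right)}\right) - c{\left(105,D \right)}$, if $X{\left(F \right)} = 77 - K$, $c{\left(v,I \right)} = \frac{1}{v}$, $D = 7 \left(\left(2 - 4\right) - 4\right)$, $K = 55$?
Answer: $- \frac{1895461}{105} \approx -18052.0$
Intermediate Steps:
$D = -42$ ($D = 7 \left(\left(2 - 4\right) - 4\right) = 7 \left(-2 - 4\right) = 7 \left(-6\right) = -42$)
$X{\left(F \right)} = 22$ ($X{\left(F \right)} = 77 - 55 = 22$)
$\left(-18074 + X{\left(-112 \right)}\right) - c{\left(105,D \right)} = \left(-18074 + 22\right) - \frac{1}{105} = -18052 - \frac{1}{105} = - \frac{1895461}{105}$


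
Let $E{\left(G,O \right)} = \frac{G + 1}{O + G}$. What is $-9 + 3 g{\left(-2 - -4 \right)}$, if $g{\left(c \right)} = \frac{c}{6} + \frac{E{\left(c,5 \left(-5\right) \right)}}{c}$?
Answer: $- \frac{377}{46} \approx -8.1956$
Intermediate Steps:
$E{\left(G,O \right)} = \frac{1 + G}{G + O}$
$g{\left(c \right)} = \frac{c}{6} + \frac{1 + c}{c \left(-25 + c\right)}$ ($g{\left(c \right)} = \frac{c}{6} + \frac{\frac{1}{c + 5 \left(-5\right)} \left(1 + c\right)}{c} = c \frac{1}{6} + \frac{\frac{1}{c - 25} \left(1 + c\right)}{c} = \frac{c}{6} + \frac{\frac{1}{-25 + c} \left(1 + c\right)}{c} = \frac{c}{6} + \frac{1 + c}{c \left(-25 + c\right)}$)
$-9 + 3 g{\left(-2 - -4 \right)} = -9 + 3 \frac{1 - -2 + \frac{\left(-2 - -4\right)^{2} \left(-25 - -2\right)}{6}}{\left(-2 - -4\right) \left(-25 - -2\right)} = -9 + 3 \frac{1 + \left(-2 + 4\right) + \frac{\left(-2 + 4\right)^{2} \left(-25 + \left(-2 + 4\right)\right)}{6}}{\left(-2 + 4\right) \left(-25 + \left(-2 + 4\right)\right)} = -9 + 3 \frac{1 + 2 + \frac{2^{2} \left(-25 + 2\right)}{6}}{2 \left(-25 + 2\right)} = -9 + 3 \frac{1 + 2 + \frac{1}{6} \cdot 4 \left(-23\right)}{2 \left(-23\right)} = -9 + 3 \cdot \frac{1}{2} \left(- \frac{1}{23}\right) \left(1 + 2 - \frac{46}{3}\right) = -9 + 3 \cdot \frac{1}{2} \left(- \frac{1}{23}\right) \left(- \frac{37}{3}\right) = -9 + 3 \cdot \frac{37}{138} = -9 + \frac{37}{46} = - \frac{377}{46}$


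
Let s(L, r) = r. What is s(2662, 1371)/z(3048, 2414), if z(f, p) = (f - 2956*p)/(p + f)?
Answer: -3744201/3566368 ≈ -1.0499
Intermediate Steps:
z(f, p) = (f - 2956*p)/(f + p)
s(2662, 1371)/z(3048, 2414) = 1371/(((3048 - 2956*2414)/(3048 + 2414))) = 1371/(((3048 - 7135784)/5462)) = 1371/(((1/5462)*(-7132736))) = 1371/(-3566368/2731) = 1371*(-2731/3566368) = -3744201/3566368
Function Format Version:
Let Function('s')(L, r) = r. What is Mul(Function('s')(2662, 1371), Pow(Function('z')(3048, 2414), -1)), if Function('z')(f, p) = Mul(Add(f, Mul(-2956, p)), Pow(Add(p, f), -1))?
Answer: Rational(-3744201, 3566368) ≈ -1.0499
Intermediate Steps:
Function('z')(f, p) = Mul(Pow(Add(f, p), -1), Add(f, Mul(-2956, p))) (Function('z')(f, p) = Mul(Add(f, Mul(-2956, p)), Pow(Add(f, p), -1)) = Mul(Pow(Add(f, p), -1), Add(f, Mul(-2956, p))))
Mul(Function('s')(2662, 1371), Pow(Function('z')(3048, 2414), -1)) = Mul(1371, Pow(Mul(Pow(Add(3048, 2414), -1), Add(3048, Mul(-2956, 2414))), -1)) = Mul(1371, Pow(Mul(Pow(5462, -1), Add(3048, -7135784)), -1)) = Mul(1371, Pow(Mul(Rational(1, 5462), -7132736), -1)) = Mul(1371, Pow(Rational(-3566368, 2731), -1)) = Mul(1371, Rational(-2731, 3566368)) = Rational(-3744201, 3566368)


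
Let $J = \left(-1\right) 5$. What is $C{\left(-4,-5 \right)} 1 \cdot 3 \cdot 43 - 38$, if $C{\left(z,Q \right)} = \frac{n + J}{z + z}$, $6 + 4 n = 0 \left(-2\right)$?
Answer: $\frac{1069}{16} \approx 66.813$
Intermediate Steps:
$n = - \frac{3}{2}$ ($n = - \frac{3}{2} + \frac{0 \left(-2\right)}{4} = - \frac{3}{2} + \frac{1}{4} \cdot 0 = - \frac{3}{2} + 0 = - \frac{3}{2} \approx -1.5$)
$J = -5$
$C{\left(z,Q \right)} = - \frac{13}{4 z}$ ($C{\left(z,Q \right)} = \frac{- \frac{3}{2} - 5}{z + z} = - \frac{13}{2 \cdot 2 z} = - \frac{13 \frac{1}{2 z}}{2} = - \frac{13}{4 z}$)
$C{\left(-4,-5 \right)} 1 \cdot 3 \cdot 43 - 38 = - \frac{13}{4 \left(-4\right)} 1 \cdot 3 \cdot 43 - 38 = \left(- \frac{13}{4}\right) \left(- \frac{1}{4}\right) 1 \cdot 3 \cdot 43 - 38 = \frac{13}{16} \cdot 1 \cdot 3 \cdot 43 - 38 = \frac{13}{16} \cdot 3 \cdot 43 - 38 = \frac{39}{16} \cdot 43 - 38 = \frac{1677}{16} - 38 = \frac{1069}{16}$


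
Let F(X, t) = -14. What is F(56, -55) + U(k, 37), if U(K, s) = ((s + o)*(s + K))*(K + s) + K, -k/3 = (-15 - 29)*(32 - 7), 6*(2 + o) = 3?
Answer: 790631971/2 ≈ 3.9532e+8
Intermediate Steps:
o = -3/2 (o = -2 + (⅙)*3 = -2 + ½ = -3/2 ≈ -1.5000)
k = 3300 (k = -3*(-15 - 29)*(32 - 7) = -(-132)*25 = -3*(-1100) = 3300)
U(K, s) = K + (K + s)²*(-3/2 + s) (U(K, s) = ((s - 3/2)*(s + K))*(K + s) + K = ((-3/2 + s)*(K + s))*(K + s) + K = (K + s)²*(-3/2 + s) + K = K + (K + s)²*(-3/2 + s))
F(56, -55) + U(k, 37) = -14 + (3300 - 3*(3300 + 37)²/2 + 37*(3300 + 37)²) = -14 + (3300 - 3/2*3337² + 37*3337²) = -14 + (3300 - 3/2*11135569 + 37*11135569) = -14 + (3300 - 33406707/2 + 412016053) = -14 + 790631999/2 = 790631971/2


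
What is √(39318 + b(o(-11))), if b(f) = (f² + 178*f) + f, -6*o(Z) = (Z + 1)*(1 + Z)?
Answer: 2*√82378/3 ≈ 191.34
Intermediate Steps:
o(Z) = -(1 + Z)²/6 (o(Z) = -(Z + 1)*(1 + Z)/6 = -(1 + Z)*(1 + Z)/6 = -(1 + Z)²/6)
b(f) = f² + 179*f
√(39318 + b(o(-11))) = √(39318 + (-(1 - 11)²/6)*(179 - (1 - 11)²/6)) = √(39318 + (-⅙*(-10)²)*(179 - ⅙*(-10)²)) = √(39318 + (-⅙*100)*(179 - ⅙*100)) = √(39318 - 50*(179 - 50/3)/3) = √(39318 - 50/3*487/3) = √(39318 - 24350/9) = √(329512/9) = 2*√82378/3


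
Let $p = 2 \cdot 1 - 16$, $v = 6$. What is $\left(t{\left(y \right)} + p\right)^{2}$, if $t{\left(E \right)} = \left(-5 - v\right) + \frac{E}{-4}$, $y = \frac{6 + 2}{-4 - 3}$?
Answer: $\frac{29929}{49} \approx 610.8$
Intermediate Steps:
$y = - \frac{8}{7}$ ($y = \frac{8}{-7} = 8 \left(- \frac{1}{7}\right) = - \frac{8}{7} \approx -1.1429$)
$t{\left(E \right)} = -11 - \frac{E}{4}$ ($t{\left(E \right)} = \left(-5 - 6\right) + \frac{E}{-4} = \left(-5 - 6\right) + E \left(- \frac{1}{4}\right) = -11 - \frac{E}{4}$)
$p = -14$ ($p = 2 - 16 = -14$)
$\left(t{\left(y \right)} + p\right)^{2} = \left(\left(-11 - - \frac{2}{7}\right) - 14\right)^{2} = \left(\left(-11 + \frac{2}{7}\right) - 14\right)^{2} = \left(- \frac{75}{7} - 14\right)^{2} = \left(- \frac{173}{7}\right)^{2} = \frac{29929}{49}$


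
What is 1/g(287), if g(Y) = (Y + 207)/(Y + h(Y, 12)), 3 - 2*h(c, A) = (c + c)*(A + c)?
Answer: -171049/988 ≈ -173.13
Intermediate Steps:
h(c, A) = 3/2 - c*(A + c) (h(c, A) = 3/2 - (c + c)*(A + c)/2 = 3/2 - 2*c*(A + c)/2 = 3/2 - c*(A + c))
g(Y) = (207 + Y)/(3/2 - Y² - 11*Y) (g(Y) = (Y + 207)/(Y + (3/2 - Y² - 1*12*Y)) = (207 + Y)/(Y + (3/2 - Y² - 12*Y)) = (207 + Y)/(3/2 - Y² - 11*Y))
1/g(287) = 1/(2*(-207 - 1*287)/(-3 + 2*287² + 22*287)) = 1/(2*(-207 - 287)/(-3 + 2*82369 + 6314)) = 1/(2*(-494)/(-3 + 164738 + 6314)) = 1/(2*(-494)/171049) = 1/(2*(1/171049)*(-494)) = 1/(-988/171049) = -171049/988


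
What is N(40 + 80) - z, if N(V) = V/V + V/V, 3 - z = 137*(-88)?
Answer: -12057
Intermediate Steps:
z = 12059 (z = 3 - 137*(-88) = 3 - 1*(-12056) = 3 + 12056 = 12059)
N(V) = 2 (N(V) = 1 + 1 = 2)
N(40 + 80) - z = 2 - 1*12059 = 2 - 12059 = -12057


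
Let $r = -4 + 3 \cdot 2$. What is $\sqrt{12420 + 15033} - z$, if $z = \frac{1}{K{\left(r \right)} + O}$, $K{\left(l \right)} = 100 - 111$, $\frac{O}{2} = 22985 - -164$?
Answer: $- \frac{1}{46287} + \sqrt{27453} \approx 165.69$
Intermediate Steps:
$O = 46298$ ($O = 2 \left(22985 - -164\right) = 2 \left(22985 + 164\right) = 2 \cdot 23149 = 46298$)
$r = 2$ ($r = -4 + 6 = 2$)
$K{\left(l \right)} = -11$
$z = \frac{1}{46287}$ ($z = \frac{1}{-11 + 46298} = \frac{1}{46287} \approx 2.1604 \cdot 10^{-5}$)
$\sqrt{12420 + 15033} - z = \sqrt{12420 + 15033} - \frac{1}{46287} = \sqrt{27453} - \frac{1}{46287} = - \frac{1}{46287} + \sqrt{27453}$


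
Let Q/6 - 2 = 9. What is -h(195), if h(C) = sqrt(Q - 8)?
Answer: -sqrt(58) ≈ -7.6158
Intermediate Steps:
Q = 66 (Q = 12 + 6*9 = 12 + 54 = 66)
h(C) = sqrt(58) (h(C) = sqrt(66 - 8) = sqrt(58))
-h(195) = -sqrt(58)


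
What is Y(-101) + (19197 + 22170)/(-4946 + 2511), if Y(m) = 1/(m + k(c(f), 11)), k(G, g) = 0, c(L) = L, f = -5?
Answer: -4180502/245935 ≈ -16.998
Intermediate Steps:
Y(m) = 1/m (Y(m) = 1/(m + 0) = 1/m)
Y(-101) + (19197 + 22170)/(-4946 + 2511) = 1/(-101) + (19197 + 22170)/(-4946 + 2511) = -1/101 + 41367/(-2435) = -1/101 + 41367*(-1/2435) = -1/101 - 41367/2435 = -4180502/245935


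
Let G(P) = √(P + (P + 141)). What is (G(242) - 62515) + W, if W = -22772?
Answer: -85262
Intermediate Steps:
G(P) = √(141 + 2*P) (G(P) = √(P + (141 + P)) = √(141 + 2*P))
(G(242) - 62515) + W = (√(141 + 2*242) - 62515) - 22772 = (√(141 + 484) - 62515) - 22772 = (√625 - 62515) - 22772 = (25 - 62515) - 22772 = -62490 - 22772 = -85262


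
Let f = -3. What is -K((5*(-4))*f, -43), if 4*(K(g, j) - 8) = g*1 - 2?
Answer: -45/2 ≈ -22.500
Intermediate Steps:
K(g, j) = 15/2 + g/4 (K(g, j) = 8 + (g*1 - 2)/4 = 8 + (g - 2)/4 = 8 + (-2 + g)/4 = 8 + (-½ + g/4) = 15/2 + g/4)
-K((5*(-4))*f, -43) = -(15/2 + ((5*(-4))*(-3))/4) = -(15/2 + (-20*(-3))/4) = -(15/2 + (¼)*60) = -(15/2 + 15) = -1*45/2 = -45/2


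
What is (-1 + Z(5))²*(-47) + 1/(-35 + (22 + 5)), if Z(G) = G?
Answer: -6017/8 ≈ -752.13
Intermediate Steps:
(-1 + Z(5))²*(-47) + 1/(-35 + (22 + 5)) = (-1 + 5)²*(-47) + 1/(-35 + (22 + 5)) = 4²*(-47) + 1/(-35 + 27) = 16*(-47) + 1/(-8) = -752 - ⅛ = -6017/8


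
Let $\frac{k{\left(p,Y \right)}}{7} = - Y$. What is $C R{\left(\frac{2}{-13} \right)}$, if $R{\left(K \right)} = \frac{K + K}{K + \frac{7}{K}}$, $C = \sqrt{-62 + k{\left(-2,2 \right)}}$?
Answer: $\frac{16 i \sqrt{19}}{1187} \approx 0.058755 i$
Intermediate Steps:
$k{\left(p,Y \right)} = - 7 Y$ ($k{\left(p,Y \right)} = 7 \left(- Y\right) = - 7 Y$)
$C = 2 i \sqrt{19}$ ($C = \sqrt{-62 - 14} = \sqrt{-76} = 2 i \sqrt{19} \approx 8.7178 i$)
$R{\left(K \right)} = \frac{2 K}{K + \frac{7}{K}}$
$C R{\left(\frac{2}{-13} \right)} = 2 i \sqrt{19} \frac{2 \left(\frac{2}{-13}\right)^{2}}{7 + \left(\frac{2}{-13}\right)^{2}} = 2 i \sqrt{19} \frac{2 \left(2 \left(- \frac{1}{13}\right)\right)^{2}}{7 + \left(2 \left(- \frac{1}{13}\right)\right)^{2}} = 2 i \sqrt{19} \frac{2 \left(- \frac{2}{13}\right)^{2}}{7 + \left(- \frac{2}{13}\right)^{2}} = 2 i \sqrt{19} \cdot 2 \cdot \frac{4}{169} \frac{1}{7 + \frac{4}{169}} = 2 i \sqrt{19} \cdot 2 \cdot \frac{4}{169} \frac{1}{\frac{1187}{169}} = 2 i \sqrt{19} \cdot 2 \cdot \frac{4}{169} \cdot \frac{169}{1187} = 2 i \sqrt{19} \cdot \frac{8}{1187} = \frac{16 i \sqrt{19}}{1187}$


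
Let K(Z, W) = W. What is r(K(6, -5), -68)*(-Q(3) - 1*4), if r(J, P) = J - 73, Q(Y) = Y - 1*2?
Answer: 390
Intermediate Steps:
Q(Y) = -2 + Y (Q(Y) = Y - 2 = -2 + Y)
r(J, P) = -73 + J
r(K(6, -5), -68)*(-Q(3) - 1*4) = (-73 - 5)*(-(-2 + 3) - 1*4) = -78*(-1*1 - 4) = -78*(-1 - 4) = -78*(-5) = 390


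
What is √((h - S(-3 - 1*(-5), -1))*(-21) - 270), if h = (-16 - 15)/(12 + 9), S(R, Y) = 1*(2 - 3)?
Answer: 2*I*√65 ≈ 16.125*I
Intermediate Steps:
S(R, Y) = -1 (S(R, Y) = 1*(-1) = -1)
h = -31/21 ≈ -1.4762
√((h - S(-3 - 1*(-5), -1))*(-21) - 270) = √((-31/21 - 1*(-1))*(-21) - 270) = √((-31/21 + 1)*(-21) - 270) = √(-10/21*(-21) - 270) = √(10 - 270) = √(-260) = 2*I*√65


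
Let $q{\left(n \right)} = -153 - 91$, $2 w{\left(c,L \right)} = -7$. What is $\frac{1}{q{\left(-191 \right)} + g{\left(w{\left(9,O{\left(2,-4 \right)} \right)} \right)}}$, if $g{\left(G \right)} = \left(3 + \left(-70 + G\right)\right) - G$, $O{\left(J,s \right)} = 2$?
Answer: $- \frac{1}{311} \approx -0.0032154$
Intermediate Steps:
$w{\left(c,L \right)} = - \frac{7}{2}$ ($w{\left(c,L \right)} = \frac{1}{2} \left(-7\right) = - \frac{7}{2}$)
$q{\left(n \right)} = -244$
$g{\left(G \right)} = -67$ ($g{\left(G \right)} = \left(-67 + G\right) - G = -67$)
$\frac{1}{q{\left(-191 \right)} + g{\left(w{\left(9,O{\left(2,-4 \right)} \right)} \right)}} = \frac{1}{-244 - 67} = \frac{1}{-311} = - \frac{1}{311}$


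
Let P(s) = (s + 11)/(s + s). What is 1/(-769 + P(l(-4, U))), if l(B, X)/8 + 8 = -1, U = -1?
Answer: -144/110675 ≈ -0.0013011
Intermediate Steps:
l(B, X) = -72 (l(B, X) = -64 + 8*(-1) = -64 - 8 = -72)
P(s) = (11 + s)/(2*s) (P(s) = (11 + s)/((2*s)) = (11 + s)*(1/(2*s)) = (11 + s)/(2*s))
1/(-769 + P(l(-4, U))) = 1/(-769 + (½)*(11 - 72)/(-72)) = 1/(-769 + (½)*(-1/72)*(-61)) = 1/(-769 + 61/144) = 1/(-110675/144) = -144/110675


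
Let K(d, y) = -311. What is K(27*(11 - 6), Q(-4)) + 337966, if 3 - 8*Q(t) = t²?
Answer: 337655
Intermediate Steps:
Q(t) = 3/8 - t²/8
K(27*(11 - 6), Q(-4)) + 337966 = -311 + 337966 = 337655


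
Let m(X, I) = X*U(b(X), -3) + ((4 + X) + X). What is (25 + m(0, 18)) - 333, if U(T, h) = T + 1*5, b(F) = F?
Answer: -304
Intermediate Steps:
U(T, h) = 5 + T (U(T, h) = T + 5 = 5 + T)
m(X, I) = 4 + 2*X + X*(5 + X) (m(X, I) = X*(5 + X) + ((4 + X) + X) = X*(5 + X) + (4 + 2*X) = 4 + 2*X + X*(5 + X))
(25 + m(0, 18)) - 333 = (25 + (4 + 0² + 7*0)) - 333 = (25 + (4 + 0 + 0)) - 333 = (25 + 4) - 333 = 29 - 333 = -304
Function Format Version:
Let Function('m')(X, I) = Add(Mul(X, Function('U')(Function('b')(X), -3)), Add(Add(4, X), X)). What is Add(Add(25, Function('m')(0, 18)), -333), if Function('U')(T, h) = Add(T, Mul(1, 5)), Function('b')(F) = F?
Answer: -304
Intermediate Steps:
Function('U')(T, h) = Add(5, T) (Function('U')(T, h) = Add(T, 5) = Add(5, T))
Function('m')(X, I) = Add(4, Mul(2, X), Mul(X, Add(5, X))) (Function('m')(X, I) = Add(Mul(X, Add(5, X)), Add(Add(4, X), X)) = Add(Mul(X, Add(5, X)), Add(4, Mul(2, X))) = Add(4, Mul(2, X), Mul(X, Add(5, X))))
Add(Add(25, Function('m')(0, 18)), -333) = Add(Add(25, Add(4, Pow(0, 2), Mul(7, 0))), -333) = Add(Add(25, Add(4, 0, 0)), -333) = Add(Add(25, 4), -333) = Add(29, -333) = -304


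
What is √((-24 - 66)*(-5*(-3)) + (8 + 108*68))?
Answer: √6002 ≈ 77.473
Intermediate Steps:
√((-24 - 66)*(-5*(-3)) + (8 + 108*68)) = √(-90*15 + (8 + 7344)) = √(-1350 + 7352) = √6002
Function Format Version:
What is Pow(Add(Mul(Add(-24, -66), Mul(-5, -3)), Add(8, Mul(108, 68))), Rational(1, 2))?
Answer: Pow(6002, Rational(1, 2)) ≈ 77.473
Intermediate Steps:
Pow(Add(Mul(Add(-24, -66), Mul(-5, -3)), Add(8, Mul(108, 68))), Rational(1, 2)) = Pow(Add(Mul(-90, 15), Add(8, 7344)), Rational(1, 2)) = Pow(Add(-1350, 7352), Rational(1, 2)) = Pow(6002, Rational(1, 2))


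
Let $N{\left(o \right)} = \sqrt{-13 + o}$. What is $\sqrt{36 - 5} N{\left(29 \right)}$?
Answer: $4 \sqrt{31} \approx 22.271$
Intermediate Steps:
$\sqrt{36 - 5} N{\left(29 \right)} = \sqrt{36 - 5} \sqrt{-13 + 29} = \sqrt{31} \sqrt{16} = \sqrt{31} \cdot 4 = 4 \sqrt{31}$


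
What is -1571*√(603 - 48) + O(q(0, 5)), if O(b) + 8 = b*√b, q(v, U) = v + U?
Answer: -8 - 1571*√555 + 5*√5 ≈ -37007.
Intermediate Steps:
q(v, U) = U + v
O(b) = -8 + b^(3/2) (O(b) = -8 + b*√b = -8 + b^(3/2))
-1571*√(603 - 48) + O(q(0, 5)) = -1571*√(603 - 48) + (-8 + (5 + 0)^(3/2)) = -1571*√555 + (-8 + 5^(3/2)) = -1571*√555 + (-8 + 5*√5) = -8 - 1571*√555 + 5*√5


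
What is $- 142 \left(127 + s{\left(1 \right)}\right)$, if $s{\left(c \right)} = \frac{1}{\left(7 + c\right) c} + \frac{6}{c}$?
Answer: $- \frac{75615}{4} \approx -18904.0$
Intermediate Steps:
$s{\left(c \right)} = \frac{6}{c} + \frac{1}{c \left(7 + c\right)}$ ($s{\left(c \right)} = \frac{1}{c \left(7 + c\right)} + \frac{6}{c} = \frac{6}{c} + \frac{1}{c \left(7 + c\right)}$)
$- 142 \left(127 + s{\left(1 \right)}\right) = - 142 \left(127 + \frac{43 + 6 \cdot 1}{1 \left(7 + 1\right)}\right) = - 142 \left(127 + 1 \cdot \frac{1}{8} \left(43 + 6\right)\right) = - 142 \left(127 + 1 \cdot \frac{1}{8} \cdot 49\right) = - 142 \left(127 + \frac{49}{8}\right) = \left(-142\right) \frac{1065}{8} = - \frac{75615}{4}$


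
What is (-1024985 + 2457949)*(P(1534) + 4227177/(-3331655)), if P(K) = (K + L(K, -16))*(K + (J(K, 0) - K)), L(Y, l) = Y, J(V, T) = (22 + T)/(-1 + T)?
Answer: -322241523916610948/3331655 ≈ -9.6721e+10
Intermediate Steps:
J(V, T) = (22 + T)/(-1 + T)
P(K) = -44*K (P(K) = (K + K)*(K + ((22 + 0)/(-1 + 0) - K)) = (2*K)*(K + (22/(-1) - K)) = (2*K)*(K + (-1*22 - K)) = (2*K)*(K + (-22 - K)) = (2*K)*(-22) = -44*K)
(-1024985 + 2457949)*(P(1534) + 4227177/(-3331655)) = (-1024985 + 2457949)*(-44*1534 + 4227177/(-3331655)) = 1432964*(-67496 + 4227177*(-1/3331655)) = 1432964*(-67496 - 4227177/3331655) = 1432964*(-224877613057/3331655) = -322241523916610948/3331655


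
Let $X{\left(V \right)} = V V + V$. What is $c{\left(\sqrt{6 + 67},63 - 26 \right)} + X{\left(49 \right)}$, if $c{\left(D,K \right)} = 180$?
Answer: $2630$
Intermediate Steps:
$X{\left(V \right)} = V + V^{2}$ ($X{\left(V \right)} = V^{2} + V = V + V^{2}$)
$c{\left(\sqrt{6 + 67},63 - 26 \right)} + X{\left(49 \right)} = 180 + 49 \left(1 + 49\right) = 180 + 49 \cdot 50 = 180 + 2450 = 2630$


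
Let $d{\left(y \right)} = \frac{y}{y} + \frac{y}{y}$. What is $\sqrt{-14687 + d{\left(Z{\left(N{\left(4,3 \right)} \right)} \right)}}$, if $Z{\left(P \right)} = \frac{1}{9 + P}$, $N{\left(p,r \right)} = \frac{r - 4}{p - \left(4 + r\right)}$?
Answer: $i \sqrt{14685} \approx 121.18 i$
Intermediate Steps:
$N{\left(p,r \right)} = \frac{-4 + r}{-4 + p - r}$
$d{\left(y \right)} = 2$ ($d{\left(y \right)} = 1 + 1 = 2$)
$\sqrt{-14687 + d{\left(Z{\left(N{\left(4,3 \right)} \right)} \right)}} = \sqrt{-14687 + 2} = \sqrt{-14685} = i \sqrt{14685}$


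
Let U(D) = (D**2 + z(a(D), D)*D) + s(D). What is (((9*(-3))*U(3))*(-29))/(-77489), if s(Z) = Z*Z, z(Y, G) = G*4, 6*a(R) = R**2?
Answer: -42282/77489 ≈ -0.54565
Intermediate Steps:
a(R) = R**2/6
z(Y, G) = 4*G
s(Z) = Z**2
U(D) = 6*D**2 (U(D) = (D**2 + (4*D)*D) + D**2 = (D**2 + 4*D**2) + D**2 = 5*D**2 + D**2 = 6*D**2)
(((9*(-3))*U(3))*(-29))/(-77489) = (((9*(-3))*(6*3**2))*(-29))/(-77489) = (-162*9*(-29))*(-1/77489) = (-27*54*(-29))*(-1/77489) = -1458*(-29)*(-1/77489) = 42282*(-1/77489) = -42282/77489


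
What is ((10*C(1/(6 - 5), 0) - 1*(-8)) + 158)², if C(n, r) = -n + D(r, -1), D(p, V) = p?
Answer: 24336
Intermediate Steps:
C(n, r) = r - n (C(n, r) = -n + r = r - n)
((10*C(1/(6 - 5), 0) - 1*(-8)) + 158)² = ((10*(0 - 1/(6 - 5)) - 1*(-8)) + 158)² = ((10*(0 - 1/1) + 8) + 158)² = ((10*(0 - 1*1) + 8) + 158)² = ((10*(0 - 1) + 8) + 158)² = ((10*(-1) + 8) + 158)² = ((-10 + 8) + 158)² = (-2 + 158)² = 156² = 24336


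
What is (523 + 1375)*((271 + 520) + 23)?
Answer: 1544972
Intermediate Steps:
(523 + 1375)*((271 + 520) + 23) = 1898*(791 + 23) = 1898*814 = 1544972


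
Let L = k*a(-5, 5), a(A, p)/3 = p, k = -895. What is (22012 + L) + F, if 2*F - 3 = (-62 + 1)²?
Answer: 10449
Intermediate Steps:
F = 1862 (F = 3/2 + (-62 + 1)²/2 = 3/2 + (½)*(-61)² = 3/2 + (½)*3721 = 3/2 + 3721/2 = 1862)
a(A, p) = 3*p
L = -13425 (L = -2685*5 = -895*15 = -13425)
(22012 + L) + F = (22012 - 13425) + 1862 = 8587 + 1862 = 10449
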